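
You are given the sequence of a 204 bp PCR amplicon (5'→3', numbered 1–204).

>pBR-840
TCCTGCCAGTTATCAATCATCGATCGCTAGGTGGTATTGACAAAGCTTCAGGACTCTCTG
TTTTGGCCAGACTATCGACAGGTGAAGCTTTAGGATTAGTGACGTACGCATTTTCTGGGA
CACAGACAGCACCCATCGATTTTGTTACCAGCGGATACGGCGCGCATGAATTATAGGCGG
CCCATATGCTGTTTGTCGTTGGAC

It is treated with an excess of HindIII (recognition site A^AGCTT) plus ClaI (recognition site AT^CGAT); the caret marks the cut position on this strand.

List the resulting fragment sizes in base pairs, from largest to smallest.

HindIII sites (AAGCTT) start at positions 43, 85.
HindIII cuts after the first base of each site, so after positions 43, 85.
ClaI sites (ATCGAT) start at positions 19, 135.
ClaI cuts after base 2 of each site, so after positions 20, 136.
Combined cut positions: 20, 43, 85, 136.
Linear molecule, 4 cuts → 5 fragments:
  1–20 → 20 bp
  21–43 → 23 bp
  44–85 → 42 bp
  86–136 → 51 bp
  137–204 → 68 bp
Sorted largest to smallest: 68, 51, 42, 23, 20 bp.

68, 51, 42, 23, 20 bp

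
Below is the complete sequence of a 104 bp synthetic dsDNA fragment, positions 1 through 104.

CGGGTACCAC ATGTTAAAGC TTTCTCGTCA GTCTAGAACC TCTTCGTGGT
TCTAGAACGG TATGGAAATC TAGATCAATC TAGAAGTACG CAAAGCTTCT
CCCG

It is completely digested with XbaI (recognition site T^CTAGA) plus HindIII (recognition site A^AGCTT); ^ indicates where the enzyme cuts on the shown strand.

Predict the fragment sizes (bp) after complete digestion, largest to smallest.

19, 18, 17, 15, 14, 11, 10 bp

XbaI sites (TCTAGA) start at positions 32, 51, 69, 79.
XbaI cuts after the first base of each site, so after positions 32, 51, 69, 79.
HindIII sites (AAGCTT) start at positions 17, 93.
HindIII cuts after the first base of each site, so after positions 17, 93.
Combined cut positions: 17, 32, 51, 69, 79, 93.
Linear molecule, 6 cuts → 7 fragments:
  1–17 → 17 bp
  18–32 → 15 bp
  33–51 → 19 bp
  52–69 → 18 bp
  70–79 → 10 bp
  80–93 → 14 bp
  94–104 → 11 bp
Sorted largest to smallest: 19, 18, 17, 15, 14, 11, 10 bp.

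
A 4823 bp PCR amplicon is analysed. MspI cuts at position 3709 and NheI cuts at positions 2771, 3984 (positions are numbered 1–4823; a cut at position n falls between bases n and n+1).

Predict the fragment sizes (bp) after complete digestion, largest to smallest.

Combined cut positions (sorted): 2771, 3709, 3984.
Linear molecule, 3 cuts → 4 fragments:
  2771 − 0 = 2771 bp
  3709 − 2771 = 938 bp
  3984 − 3709 = 275 bp
  4823 − 3984 = 839 bp
Sorted largest to smallest: 2771, 938, 839, 275 bp.

2771, 938, 839, 275 bp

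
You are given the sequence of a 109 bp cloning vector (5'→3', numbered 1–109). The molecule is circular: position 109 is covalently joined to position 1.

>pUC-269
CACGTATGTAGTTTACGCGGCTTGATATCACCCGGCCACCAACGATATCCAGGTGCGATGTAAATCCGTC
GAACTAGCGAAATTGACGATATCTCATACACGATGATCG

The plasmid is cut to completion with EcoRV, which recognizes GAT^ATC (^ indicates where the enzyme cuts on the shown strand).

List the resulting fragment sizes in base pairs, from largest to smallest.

EcoRV sites (GATATC) start at positions 24, 44, 88.
EcoRV cuts after base 3 of each site, so after positions 26, 46, 90.
Circular molecule, 3 cuts → 3 fragments:
  27–46 → 20 bp
  47–90 → 44 bp
  91–109 then 1–26 → 19 + 26 = 45 bp
Sorted largest to smallest: 45, 44, 20 bp.

45, 44, 20 bp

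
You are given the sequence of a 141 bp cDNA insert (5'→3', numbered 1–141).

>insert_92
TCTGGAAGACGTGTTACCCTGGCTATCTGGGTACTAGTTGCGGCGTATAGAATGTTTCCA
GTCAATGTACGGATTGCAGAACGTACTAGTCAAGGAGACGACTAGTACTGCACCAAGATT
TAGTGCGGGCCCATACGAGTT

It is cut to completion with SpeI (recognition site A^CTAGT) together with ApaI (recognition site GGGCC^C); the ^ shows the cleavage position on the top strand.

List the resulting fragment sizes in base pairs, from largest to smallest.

SpeI sites (ACTAGT) start at positions 33, 85, 101.
SpeI cuts after the first base of each site, so after positions 33, 85, 101.
The ApaI site (GGGCCC) starts at position 127.
ApaI cuts after base 5 of each site (before the last base), so after position 131.
Combined cut positions: 33, 85, 101, 131.
Linear molecule, 4 cuts → 5 fragments:
  1–33 → 33 bp
  34–85 → 52 bp
  86–101 → 16 bp
  102–131 → 30 bp
  132–141 → 10 bp
Sorted largest to smallest: 52, 33, 30, 16, 10 bp.

52, 33, 30, 16, 10 bp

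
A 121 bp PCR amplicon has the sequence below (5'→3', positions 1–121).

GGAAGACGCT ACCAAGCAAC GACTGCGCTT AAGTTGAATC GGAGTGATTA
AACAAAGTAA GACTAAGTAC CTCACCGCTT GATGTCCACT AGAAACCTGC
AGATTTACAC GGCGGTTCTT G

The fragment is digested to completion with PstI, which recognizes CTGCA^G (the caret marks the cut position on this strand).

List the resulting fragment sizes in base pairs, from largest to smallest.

101, 20 bp

The PstI site (CTGCAG) starts at position 97.
PstI cuts after base 5 of each site (before the last base), so after position 101.
Linear molecule, 1 cut → 2 fragments:
  1–101 → 101 bp
  102–121 → 20 bp
Sorted largest to smallest: 101, 20 bp.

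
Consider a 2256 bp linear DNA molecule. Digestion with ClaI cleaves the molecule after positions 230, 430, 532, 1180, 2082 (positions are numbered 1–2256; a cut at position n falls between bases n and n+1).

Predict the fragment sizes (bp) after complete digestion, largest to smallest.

Linear molecule, 5 cuts → 6 fragments:
  230 − 0 = 230 bp
  430 − 230 = 200 bp
  532 − 430 = 102 bp
  1180 − 532 = 648 bp
  2082 − 1180 = 902 bp
  2256 − 2082 = 174 bp
Sorted largest to smallest: 902, 648, 230, 200, 174, 102 bp.

902, 648, 230, 200, 174, 102 bp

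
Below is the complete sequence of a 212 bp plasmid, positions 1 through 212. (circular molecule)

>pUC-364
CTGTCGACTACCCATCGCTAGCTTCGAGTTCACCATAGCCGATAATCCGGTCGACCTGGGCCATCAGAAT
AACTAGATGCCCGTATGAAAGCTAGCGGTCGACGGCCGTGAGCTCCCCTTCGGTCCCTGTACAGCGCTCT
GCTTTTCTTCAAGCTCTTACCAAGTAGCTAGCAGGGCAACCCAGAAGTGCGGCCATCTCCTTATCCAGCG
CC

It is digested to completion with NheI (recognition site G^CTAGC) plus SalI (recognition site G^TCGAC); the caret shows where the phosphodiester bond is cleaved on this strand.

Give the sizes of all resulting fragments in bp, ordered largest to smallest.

NheI sites (GCTAGC) start at positions 17, 91, 167.
NheI cuts after the first base of each site, so after positions 17, 91, 167.
SalI sites (GTCGAC) start at positions 3, 50, 98.
SalI cuts after the first base of each site, so after positions 3, 50, 98.
Combined cut positions: 3, 17, 50, 91, 98, 167.
Circular molecule, 6 cuts → 6 fragments:
  4–17 → 14 bp
  18–50 → 33 bp
  51–91 → 41 bp
  92–98 → 7 bp
  99–167 → 69 bp
  168–212 then 1–3 → 45 + 3 = 48 bp
Sorted largest to smallest: 69, 48, 41, 33, 14, 7 bp.

69, 48, 41, 33, 14, 7 bp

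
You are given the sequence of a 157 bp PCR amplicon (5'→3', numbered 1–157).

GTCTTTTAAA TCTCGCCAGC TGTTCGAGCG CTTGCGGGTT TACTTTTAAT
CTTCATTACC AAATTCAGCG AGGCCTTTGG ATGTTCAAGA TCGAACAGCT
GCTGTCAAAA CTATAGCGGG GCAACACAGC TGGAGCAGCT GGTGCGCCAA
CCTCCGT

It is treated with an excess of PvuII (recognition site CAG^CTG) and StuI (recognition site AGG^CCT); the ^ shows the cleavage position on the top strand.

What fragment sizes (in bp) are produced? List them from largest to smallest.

PvuII sites (CAGCTG) start at positions 17, 96, 127, 136.
PvuII cuts after base 3 of each site, so after positions 19, 98, 129, 138.
The StuI site (AGGCCT) starts at position 71.
StuI cuts after base 3 of each site, so after position 73.
Combined cut positions: 19, 73, 98, 129, 138.
Linear molecule, 5 cuts → 6 fragments:
  1–19 → 19 bp
  20–73 → 54 bp
  74–98 → 25 bp
  99–129 → 31 bp
  130–138 → 9 bp
  139–157 → 19 bp
Sorted largest to smallest: 54, 31, 25, 19, 19, 9 bp.

54, 31, 25, 19, 19, 9 bp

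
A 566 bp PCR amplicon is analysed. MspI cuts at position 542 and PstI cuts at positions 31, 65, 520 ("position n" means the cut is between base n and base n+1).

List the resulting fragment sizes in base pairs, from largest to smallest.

455, 34, 31, 24, 22 bp

Combined cut positions (sorted): 31, 65, 520, 542.
Linear molecule, 4 cuts → 5 fragments:
  31 − 0 = 31 bp
  65 − 31 = 34 bp
  520 − 65 = 455 bp
  542 − 520 = 22 bp
  566 − 542 = 24 bp
Sorted largest to smallest: 455, 34, 31, 24, 22 bp.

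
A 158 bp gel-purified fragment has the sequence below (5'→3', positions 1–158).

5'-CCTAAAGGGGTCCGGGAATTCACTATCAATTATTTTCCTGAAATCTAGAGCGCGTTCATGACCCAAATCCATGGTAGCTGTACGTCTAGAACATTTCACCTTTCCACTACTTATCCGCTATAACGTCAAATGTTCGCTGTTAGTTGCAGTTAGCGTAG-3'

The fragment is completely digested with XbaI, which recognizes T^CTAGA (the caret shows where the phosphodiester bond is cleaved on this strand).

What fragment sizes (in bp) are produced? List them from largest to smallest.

XbaI sites (TCTAGA) start at positions 44, 85.
XbaI cuts after the first base of each site, so after positions 44, 85.
Linear molecule, 2 cuts → 3 fragments:
  1–44 → 44 bp
  45–85 → 41 bp
  86–158 → 73 bp
Sorted largest to smallest: 73, 44, 41 bp.

73, 44, 41 bp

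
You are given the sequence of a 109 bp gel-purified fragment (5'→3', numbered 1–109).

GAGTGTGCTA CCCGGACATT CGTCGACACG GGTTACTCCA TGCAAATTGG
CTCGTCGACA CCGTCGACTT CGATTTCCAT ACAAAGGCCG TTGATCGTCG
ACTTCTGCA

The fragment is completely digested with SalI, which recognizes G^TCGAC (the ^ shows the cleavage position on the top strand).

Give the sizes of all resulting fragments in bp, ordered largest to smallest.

SalI sites (GTCGAC) start at positions 22, 54, 63, 97.
SalI cuts after the first base of each site, so after positions 22, 54, 63, 97.
Linear molecule, 4 cuts → 5 fragments:
  1–22 → 22 bp
  23–54 → 32 bp
  55–63 → 9 bp
  64–97 → 34 bp
  98–109 → 12 bp
Sorted largest to smallest: 34, 32, 22, 12, 9 bp.

34, 32, 22, 12, 9 bp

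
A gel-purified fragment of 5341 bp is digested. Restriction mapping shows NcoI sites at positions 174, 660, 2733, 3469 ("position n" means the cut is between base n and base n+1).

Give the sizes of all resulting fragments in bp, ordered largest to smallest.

2073, 1872, 736, 486, 174 bp

Linear molecule, 4 cuts → 5 fragments:
  174 − 0 = 174 bp
  660 − 174 = 486 bp
  2733 − 660 = 2073 bp
  3469 − 2733 = 736 bp
  5341 − 3469 = 1872 bp
Sorted largest to smallest: 2073, 1872, 736, 486, 174 bp.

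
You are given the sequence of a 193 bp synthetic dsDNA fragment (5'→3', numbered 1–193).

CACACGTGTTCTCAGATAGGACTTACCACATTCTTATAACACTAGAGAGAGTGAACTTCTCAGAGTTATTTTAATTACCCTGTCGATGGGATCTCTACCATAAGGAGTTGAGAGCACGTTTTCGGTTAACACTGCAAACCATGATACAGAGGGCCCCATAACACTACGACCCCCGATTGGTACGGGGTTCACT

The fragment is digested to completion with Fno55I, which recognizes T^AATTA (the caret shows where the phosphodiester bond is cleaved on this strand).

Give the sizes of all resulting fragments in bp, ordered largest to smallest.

121, 72 bp

The Fno55I site (TAATTA) starts at position 72.
Fno55I cuts after the first base of each site, so after position 72.
Linear molecule, 1 cut → 2 fragments:
  1–72 → 72 bp
  73–193 → 121 bp
Sorted largest to smallest: 121, 72 bp.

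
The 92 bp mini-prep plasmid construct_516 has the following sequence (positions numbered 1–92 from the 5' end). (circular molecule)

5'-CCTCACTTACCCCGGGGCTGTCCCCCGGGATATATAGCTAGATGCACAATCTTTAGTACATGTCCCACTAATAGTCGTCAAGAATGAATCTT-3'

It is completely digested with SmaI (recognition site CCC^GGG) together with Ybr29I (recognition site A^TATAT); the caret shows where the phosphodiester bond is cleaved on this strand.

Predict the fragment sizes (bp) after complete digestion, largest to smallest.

75, 13, 4 bp

SmaI sites (CCCGGG) start at positions 11, 24.
SmaI cuts after base 3 of each site, so after positions 13, 26.
The Ybr29I site (ATATAT) starts at position 30.
Ybr29I cuts after the first base of each site, so after position 30.
Combined cut positions: 13, 26, 30.
Circular molecule, 3 cuts → 3 fragments:
  14–26 → 13 bp
  27–30 → 4 bp
  31–92 then 1–13 → 62 + 13 = 75 bp
Sorted largest to smallest: 75, 13, 4 bp.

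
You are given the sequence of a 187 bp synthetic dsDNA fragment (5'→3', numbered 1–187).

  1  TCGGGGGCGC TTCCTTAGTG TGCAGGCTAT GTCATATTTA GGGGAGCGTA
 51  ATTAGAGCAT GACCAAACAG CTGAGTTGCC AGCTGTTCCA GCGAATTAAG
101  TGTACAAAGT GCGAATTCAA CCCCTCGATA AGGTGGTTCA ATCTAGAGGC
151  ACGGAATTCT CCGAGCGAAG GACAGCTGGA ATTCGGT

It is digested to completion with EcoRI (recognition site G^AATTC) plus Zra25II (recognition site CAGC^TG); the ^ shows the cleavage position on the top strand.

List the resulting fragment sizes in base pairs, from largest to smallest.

71, 41, 30, 22, 12, 8, 3 bp

EcoRI sites (GAATTC) start at positions 113, 154, 179.
EcoRI cuts after the first base of each site, so after positions 113, 154, 179.
Zra25II sites (CAGCTG) start at positions 68, 80, 173.
Zra25II cuts after base 4 of each site, so after positions 71, 83, 176.
Combined cut positions: 71, 83, 113, 154, 176, 179.
Linear molecule, 6 cuts → 7 fragments:
  1–71 → 71 bp
  72–83 → 12 bp
  84–113 → 30 bp
  114–154 → 41 bp
  155–176 → 22 bp
  177–179 → 3 bp
  180–187 → 8 bp
Sorted largest to smallest: 71, 41, 30, 22, 12, 8, 3 bp.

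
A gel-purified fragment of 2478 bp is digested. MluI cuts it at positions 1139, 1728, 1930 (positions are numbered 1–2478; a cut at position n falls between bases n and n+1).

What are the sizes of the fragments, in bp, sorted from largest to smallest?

1139, 589, 548, 202 bp

Linear molecule, 3 cuts → 4 fragments:
  1139 − 0 = 1139 bp
  1728 − 1139 = 589 bp
  1930 − 1728 = 202 bp
  2478 − 1930 = 548 bp
Sorted largest to smallest: 1139, 589, 548, 202 bp.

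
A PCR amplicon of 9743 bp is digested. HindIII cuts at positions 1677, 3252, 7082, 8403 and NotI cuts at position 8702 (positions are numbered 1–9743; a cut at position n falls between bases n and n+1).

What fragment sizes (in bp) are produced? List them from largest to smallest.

Combined cut positions (sorted): 1677, 3252, 7082, 8403, 8702.
Linear molecule, 5 cuts → 6 fragments:
  1677 − 0 = 1677 bp
  3252 − 1677 = 1575 bp
  7082 − 3252 = 3830 bp
  8403 − 7082 = 1321 bp
  8702 − 8403 = 299 bp
  9743 − 8702 = 1041 bp
Sorted largest to smallest: 3830, 1677, 1575, 1321, 1041, 299 bp.

3830, 1677, 1575, 1321, 1041, 299 bp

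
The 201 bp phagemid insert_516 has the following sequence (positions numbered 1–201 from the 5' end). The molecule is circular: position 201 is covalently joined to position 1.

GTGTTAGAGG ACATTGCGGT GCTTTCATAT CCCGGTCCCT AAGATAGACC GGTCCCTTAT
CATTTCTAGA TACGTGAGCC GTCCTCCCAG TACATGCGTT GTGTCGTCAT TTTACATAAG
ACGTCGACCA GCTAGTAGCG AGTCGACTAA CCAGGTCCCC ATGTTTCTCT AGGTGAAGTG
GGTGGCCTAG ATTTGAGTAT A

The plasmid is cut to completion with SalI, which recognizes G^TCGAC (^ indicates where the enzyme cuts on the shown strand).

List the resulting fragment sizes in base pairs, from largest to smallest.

182, 19 bp

SalI sites (GTCGAC) start at positions 123, 142.
SalI cuts after the first base of each site, so after positions 123, 142.
Circular molecule, 2 cuts → 2 fragments:
  124–142 → 19 bp
  143–201 then 1–123 → 59 + 123 = 182 bp
Sorted largest to smallest: 182, 19 bp.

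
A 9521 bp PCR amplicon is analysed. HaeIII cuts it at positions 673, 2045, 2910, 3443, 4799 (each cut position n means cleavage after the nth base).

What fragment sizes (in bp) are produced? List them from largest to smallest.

Linear molecule, 5 cuts → 6 fragments:
  673 − 0 = 673 bp
  2045 − 673 = 1372 bp
  2910 − 2045 = 865 bp
  3443 − 2910 = 533 bp
  4799 − 3443 = 1356 bp
  9521 − 4799 = 4722 bp
Sorted largest to smallest: 4722, 1372, 1356, 865, 673, 533 bp.

4722, 1372, 1356, 865, 673, 533 bp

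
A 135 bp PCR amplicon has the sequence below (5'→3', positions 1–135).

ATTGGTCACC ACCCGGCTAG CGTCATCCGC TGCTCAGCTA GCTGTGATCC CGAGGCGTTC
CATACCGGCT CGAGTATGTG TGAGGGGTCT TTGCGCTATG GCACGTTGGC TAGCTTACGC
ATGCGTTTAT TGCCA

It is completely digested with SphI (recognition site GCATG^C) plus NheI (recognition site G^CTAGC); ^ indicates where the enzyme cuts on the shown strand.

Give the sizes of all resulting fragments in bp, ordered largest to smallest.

The SphI site (GCATGC) starts at position 119.
SphI cuts after base 5 of each site (before the last base), so after position 123.
NheI sites (GCTAGC) start at positions 16, 37, 109.
NheI cuts after the first base of each site, so after positions 16, 37, 109.
Combined cut positions: 16, 37, 109, 123.
Linear molecule, 4 cuts → 5 fragments:
  1–16 → 16 bp
  17–37 → 21 bp
  38–109 → 72 bp
  110–123 → 14 bp
  124–135 → 12 bp
Sorted largest to smallest: 72, 21, 16, 14, 12 bp.

72, 21, 16, 14, 12 bp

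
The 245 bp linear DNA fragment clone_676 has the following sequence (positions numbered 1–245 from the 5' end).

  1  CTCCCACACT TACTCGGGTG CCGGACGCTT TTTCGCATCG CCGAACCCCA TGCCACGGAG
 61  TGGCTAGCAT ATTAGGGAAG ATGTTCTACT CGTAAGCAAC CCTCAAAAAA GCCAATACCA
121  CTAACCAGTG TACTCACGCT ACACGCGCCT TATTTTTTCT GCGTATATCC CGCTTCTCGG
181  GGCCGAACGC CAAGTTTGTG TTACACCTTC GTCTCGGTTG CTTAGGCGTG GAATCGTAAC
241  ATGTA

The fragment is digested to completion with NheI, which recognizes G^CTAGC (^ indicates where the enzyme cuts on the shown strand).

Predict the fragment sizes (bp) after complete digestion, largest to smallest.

182, 63 bp

The NheI site (GCTAGC) starts at position 63.
NheI cuts after the first base of each site, so after position 63.
Linear molecule, 1 cut → 2 fragments:
  1–63 → 63 bp
  64–245 → 182 bp
Sorted largest to smallest: 182, 63 bp.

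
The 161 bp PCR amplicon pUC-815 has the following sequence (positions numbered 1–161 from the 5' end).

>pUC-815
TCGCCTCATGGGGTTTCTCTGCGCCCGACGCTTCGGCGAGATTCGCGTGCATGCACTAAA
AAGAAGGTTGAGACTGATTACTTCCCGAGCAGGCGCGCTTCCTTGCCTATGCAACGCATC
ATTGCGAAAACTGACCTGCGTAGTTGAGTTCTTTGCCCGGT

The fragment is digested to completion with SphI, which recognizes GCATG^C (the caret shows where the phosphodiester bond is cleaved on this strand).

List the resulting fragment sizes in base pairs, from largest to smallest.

The SphI site (GCATGC) starts at position 49.
SphI cuts after base 5 of each site (before the last base), so after position 53.
Linear molecule, 1 cut → 2 fragments:
  1–53 → 53 bp
  54–161 → 108 bp
Sorted largest to smallest: 108, 53 bp.

108, 53 bp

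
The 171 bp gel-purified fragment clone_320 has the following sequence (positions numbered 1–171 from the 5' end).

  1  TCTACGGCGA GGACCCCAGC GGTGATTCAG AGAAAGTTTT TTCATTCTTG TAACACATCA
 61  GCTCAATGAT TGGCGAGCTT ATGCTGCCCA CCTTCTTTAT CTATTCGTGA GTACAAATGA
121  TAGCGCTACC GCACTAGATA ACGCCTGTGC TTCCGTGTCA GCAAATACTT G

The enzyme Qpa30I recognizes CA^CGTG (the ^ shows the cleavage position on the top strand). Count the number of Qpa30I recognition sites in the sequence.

No occurrence of CACGTG is present in the sequence.
Qpa30I does not cut: 0 sites.

0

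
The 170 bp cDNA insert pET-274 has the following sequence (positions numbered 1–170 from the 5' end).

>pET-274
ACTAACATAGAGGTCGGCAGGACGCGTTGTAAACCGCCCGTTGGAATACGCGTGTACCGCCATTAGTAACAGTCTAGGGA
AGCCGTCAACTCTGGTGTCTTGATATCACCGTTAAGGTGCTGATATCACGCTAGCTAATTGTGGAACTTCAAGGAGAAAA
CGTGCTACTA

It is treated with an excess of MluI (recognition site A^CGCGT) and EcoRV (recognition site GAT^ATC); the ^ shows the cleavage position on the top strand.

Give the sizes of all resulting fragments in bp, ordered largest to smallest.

56, 46, 26, 22, 20 bp

MluI sites (ACGCGT) start at positions 22, 48.
MluI cuts after the first base of each site, so after positions 22, 48.
EcoRV sites (GATATC) start at positions 102, 122.
EcoRV cuts after base 3 of each site, so after positions 104, 124.
Combined cut positions: 22, 48, 104, 124.
Linear molecule, 4 cuts → 5 fragments:
  1–22 → 22 bp
  23–48 → 26 bp
  49–104 → 56 bp
  105–124 → 20 bp
  125–170 → 46 bp
Sorted largest to smallest: 56, 46, 26, 22, 20 bp.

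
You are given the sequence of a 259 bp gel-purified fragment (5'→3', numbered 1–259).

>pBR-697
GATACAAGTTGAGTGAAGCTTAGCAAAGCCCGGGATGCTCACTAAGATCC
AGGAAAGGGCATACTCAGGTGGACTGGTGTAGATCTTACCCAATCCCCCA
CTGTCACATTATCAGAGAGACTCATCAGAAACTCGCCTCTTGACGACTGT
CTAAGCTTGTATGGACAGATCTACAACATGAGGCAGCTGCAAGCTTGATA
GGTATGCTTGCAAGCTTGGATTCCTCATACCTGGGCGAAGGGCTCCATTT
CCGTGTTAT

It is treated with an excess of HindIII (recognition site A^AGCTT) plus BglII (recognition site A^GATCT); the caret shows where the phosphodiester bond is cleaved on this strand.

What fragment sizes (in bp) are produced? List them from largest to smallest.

HindIII sites (AAGCTT) start at positions 16, 153, 191, 212.
HindIII cuts after the first base of each site, so after positions 16, 153, 191, 212.
BglII sites (AGATCT) start at positions 81, 167.
BglII cuts after the first base of each site, so after positions 81, 167.
Combined cut positions: 16, 81, 153, 167, 191, 212.
Linear molecule, 6 cuts → 7 fragments:
  1–16 → 16 bp
  17–81 → 65 bp
  82–153 → 72 bp
  154–167 → 14 bp
  168–191 → 24 bp
  192–212 → 21 bp
  213–259 → 47 bp
Sorted largest to smallest: 72, 65, 47, 24, 21, 16, 14 bp.

72, 65, 47, 24, 21, 16, 14 bp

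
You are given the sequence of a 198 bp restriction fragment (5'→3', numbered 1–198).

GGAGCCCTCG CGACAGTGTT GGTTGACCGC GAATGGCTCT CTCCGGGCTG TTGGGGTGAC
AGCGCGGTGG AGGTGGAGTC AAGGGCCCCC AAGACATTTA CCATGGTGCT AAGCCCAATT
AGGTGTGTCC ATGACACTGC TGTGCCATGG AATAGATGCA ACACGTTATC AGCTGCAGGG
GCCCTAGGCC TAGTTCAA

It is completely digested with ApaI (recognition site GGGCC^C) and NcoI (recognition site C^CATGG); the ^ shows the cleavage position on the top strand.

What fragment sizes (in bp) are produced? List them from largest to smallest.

ApaI sites (GGGCCC) start at positions 83, 179.
ApaI cuts after base 5 of each site (before the last base), so after positions 87, 183.
NcoI sites (CCATGG) start at positions 101, 145.
NcoI cuts after the first base of each site, so after positions 101, 145.
Combined cut positions: 87, 101, 145, 183.
Linear molecule, 4 cuts → 5 fragments:
  1–87 → 87 bp
  88–101 → 14 bp
  102–145 → 44 bp
  146–183 → 38 bp
  184–198 → 15 bp
Sorted largest to smallest: 87, 44, 38, 15, 14 bp.

87, 44, 38, 15, 14 bp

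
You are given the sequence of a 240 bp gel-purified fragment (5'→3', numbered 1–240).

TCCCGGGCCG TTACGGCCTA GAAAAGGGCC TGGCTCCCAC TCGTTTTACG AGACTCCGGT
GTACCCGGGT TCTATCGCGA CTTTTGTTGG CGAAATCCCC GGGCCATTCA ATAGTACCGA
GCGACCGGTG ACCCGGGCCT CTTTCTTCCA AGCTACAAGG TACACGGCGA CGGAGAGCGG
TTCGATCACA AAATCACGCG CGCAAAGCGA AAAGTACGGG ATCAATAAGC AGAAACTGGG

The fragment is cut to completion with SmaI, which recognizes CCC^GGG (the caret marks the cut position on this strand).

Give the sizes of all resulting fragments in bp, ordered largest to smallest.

106, 62, 34, 34, 4 bp

SmaI sites (CCCGGG) start at positions 2, 64, 98, 132.
SmaI cuts after base 3 of each site, so after positions 4, 66, 100, 134.
Linear molecule, 4 cuts → 5 fragments:
  1–4 → 4 bp
  5–66 → 62 bp
  67–100 → 34 bp
  101–134 → 34 bp
  135–240 → 106 bp
Sorted largest to smallest: 106, 62, 34, 34, 4 bp.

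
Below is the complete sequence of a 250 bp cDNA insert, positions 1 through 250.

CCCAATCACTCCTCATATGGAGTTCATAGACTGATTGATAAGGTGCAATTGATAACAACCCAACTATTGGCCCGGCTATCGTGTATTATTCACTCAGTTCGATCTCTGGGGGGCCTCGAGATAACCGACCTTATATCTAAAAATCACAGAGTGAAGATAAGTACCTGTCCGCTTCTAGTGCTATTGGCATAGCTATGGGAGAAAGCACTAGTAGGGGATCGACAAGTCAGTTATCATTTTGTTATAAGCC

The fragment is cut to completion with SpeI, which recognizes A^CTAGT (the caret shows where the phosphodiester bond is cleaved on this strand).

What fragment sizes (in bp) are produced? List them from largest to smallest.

The SpeI site (ACTAGT) starts at position 207.
SpeI cuts after the first base of each site, so after position 207.
Linear molecule, 1 cut → 2 fragments:
  1–207 → 207 bp
  208–250 → 43 bp
Sorted largest to smallest: 207, 43 bp.

207, 43 bp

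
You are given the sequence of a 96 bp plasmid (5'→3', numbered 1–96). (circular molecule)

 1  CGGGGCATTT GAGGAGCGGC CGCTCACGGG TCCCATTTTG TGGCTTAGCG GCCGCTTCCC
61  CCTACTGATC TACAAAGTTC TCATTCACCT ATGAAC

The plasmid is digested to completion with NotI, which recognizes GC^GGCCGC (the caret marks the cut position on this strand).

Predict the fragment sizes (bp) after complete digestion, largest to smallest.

64, 32 bp

NotI sites (GCGGCCGC) start at positions 16, 48.
NotI cuts after base 2 of each site, so after positions 17, 49.
Circular molecule, 2 cuts → 2 fragments:
  18–49 → 32 bp
  50–96 then 1–17 → 47 + 17 = 64 bp
Sorted largest to smallest: 64, 32 bp.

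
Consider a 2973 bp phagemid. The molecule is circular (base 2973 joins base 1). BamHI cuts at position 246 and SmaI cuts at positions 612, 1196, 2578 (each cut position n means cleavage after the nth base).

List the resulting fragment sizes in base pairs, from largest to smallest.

Combined cut positions (sorted): 246, 612, 1196, 2578.
Circular molecule, 4 cuts → 4 fragments:
  612 − 246 = 366 bp
  1196 − 612 = 584 bp
  2578 − 1196 = 1382 bp
  wrap: 2973 − 2578 + 246 = 641 bp
Sorted largest to smallest: 1382, 641, 584, 366 bp.

1382, 641, 584, 366 bp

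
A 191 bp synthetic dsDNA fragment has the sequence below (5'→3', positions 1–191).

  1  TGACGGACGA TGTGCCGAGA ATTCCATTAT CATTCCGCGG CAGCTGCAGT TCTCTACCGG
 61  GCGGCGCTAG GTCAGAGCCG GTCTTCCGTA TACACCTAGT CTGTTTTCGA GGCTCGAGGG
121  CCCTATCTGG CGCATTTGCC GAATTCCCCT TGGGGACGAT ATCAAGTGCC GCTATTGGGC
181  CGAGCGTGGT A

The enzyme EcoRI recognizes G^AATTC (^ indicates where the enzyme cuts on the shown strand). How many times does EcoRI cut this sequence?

GAATTC occurs starting at positions 19, 141.
EcoRI cuts at 2 sites.

2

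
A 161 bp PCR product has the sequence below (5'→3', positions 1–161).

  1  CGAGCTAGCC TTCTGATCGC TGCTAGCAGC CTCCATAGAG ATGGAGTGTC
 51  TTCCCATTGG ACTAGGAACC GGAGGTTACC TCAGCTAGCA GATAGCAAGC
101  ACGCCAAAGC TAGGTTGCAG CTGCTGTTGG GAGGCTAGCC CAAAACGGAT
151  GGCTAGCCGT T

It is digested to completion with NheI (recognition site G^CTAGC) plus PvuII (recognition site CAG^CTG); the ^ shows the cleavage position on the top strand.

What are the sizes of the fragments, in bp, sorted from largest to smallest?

NheI sites (GCTAGC) start at positions 4, 22, 84, 134, 152.
NheI cuts after the first base of each site, so after positions 4, 22, 84, 134, 152.
The PvuII site (CAGCTG) starts at position 118.
PvuII cuts after base 3 of each site, so after position 120.
Combined cut positions: 4, 22, 84, 120, 134, 152.
Linear molecule, 6 cuts → 7 fragments:
  1–4 → 4 bp
  5–22 → 18 bp
  23–84 → 62 bp
  85–120 → 36 bp
  121–134 → 14 bp
  135–152 → 18 bp
  153–161 → 9 bp
Sorted largest to smallest: 62, 36, 18, 18, 14, 9, 4 bp.

62, 36, 18, 18, 14, 9, 4 bp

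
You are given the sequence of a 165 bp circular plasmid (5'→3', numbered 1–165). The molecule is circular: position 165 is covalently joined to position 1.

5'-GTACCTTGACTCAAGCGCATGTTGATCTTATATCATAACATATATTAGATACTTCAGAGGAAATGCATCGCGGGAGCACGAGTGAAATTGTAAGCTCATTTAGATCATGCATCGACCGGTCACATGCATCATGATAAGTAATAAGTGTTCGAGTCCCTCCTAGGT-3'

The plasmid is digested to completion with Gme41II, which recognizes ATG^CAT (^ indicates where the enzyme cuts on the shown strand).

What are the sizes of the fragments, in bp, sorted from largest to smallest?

Gme41II sites (ATGCAT) start at positions 63, 107, 124.
Gme41II cuts after base 3 of each site, so after positions 65, 109, 126.
Circular molecule, 3 cuts → 3 fragments:
  66–109 → 44 bp
  110–126 → 17 bp
  127–165 then 1–65 → 39 + 65 = 104 bp
Sorted largest to smallest: 104, 44, 17 bp.

104, 44, 17 bp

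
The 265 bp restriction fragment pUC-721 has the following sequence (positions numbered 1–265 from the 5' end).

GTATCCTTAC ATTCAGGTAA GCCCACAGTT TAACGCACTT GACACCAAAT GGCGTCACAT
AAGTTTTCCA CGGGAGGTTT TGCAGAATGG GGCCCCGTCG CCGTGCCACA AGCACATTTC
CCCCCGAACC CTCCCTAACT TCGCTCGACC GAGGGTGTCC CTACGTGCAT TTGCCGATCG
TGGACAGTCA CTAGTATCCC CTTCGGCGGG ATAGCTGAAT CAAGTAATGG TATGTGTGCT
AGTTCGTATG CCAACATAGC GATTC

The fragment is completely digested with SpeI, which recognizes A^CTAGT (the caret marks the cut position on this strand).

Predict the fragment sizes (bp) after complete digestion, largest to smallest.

The SpeI site (ACTAGT) starts at position 190.
SpeI cuts after the first base of each site, so after position 190.
Linear molecule, 1 cut → 2 fragments:
  1–190 → 190 bp
  191–265 → 75 bp
Sorted largest to smallest: 190, 75 bp.

190, 75 bp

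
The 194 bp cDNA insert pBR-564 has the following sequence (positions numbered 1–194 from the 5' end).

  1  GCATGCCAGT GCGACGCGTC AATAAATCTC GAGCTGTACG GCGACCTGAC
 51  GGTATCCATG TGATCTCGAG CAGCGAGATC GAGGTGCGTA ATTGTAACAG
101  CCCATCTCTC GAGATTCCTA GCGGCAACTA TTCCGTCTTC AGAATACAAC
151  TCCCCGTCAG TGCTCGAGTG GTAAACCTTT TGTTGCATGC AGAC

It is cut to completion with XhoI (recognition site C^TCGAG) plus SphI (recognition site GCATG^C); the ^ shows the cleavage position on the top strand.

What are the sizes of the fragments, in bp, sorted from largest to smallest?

XhoI sites (CTCGAG) start at positions 28, 65, 108, 163.
XhoI cuts after the first base of each site, so after positions 28, 65, 108, 163.
SphI sites (GCATGC) start at positions 1, 185.
SphI cuts after base 5 of each site (before the last base), so after positions 5, 189.
Combined cut positions: 5, 28, 65, 108, 163, 189.
Linear molecule, 6 cuts → 7 fragments:
  1–5 → 5 bp
  6–28 → 23 bp
  29–65 → 37 bp
  66–108 → 43 bp
  109–163 → 55 bp
  164–189 → 26 bp
  190–194 → 5 bp
Sorted largest to smallest: 55, 43, 37, 26, 23, 5, 5 bp.

55, 43, 37, 26, 23, 5, 5 bp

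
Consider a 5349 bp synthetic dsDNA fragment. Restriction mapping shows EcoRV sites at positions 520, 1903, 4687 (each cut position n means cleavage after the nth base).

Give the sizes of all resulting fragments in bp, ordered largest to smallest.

2784, 1383, 662, 520 bp

Linear molecule, 3 cuts → 4 fragments:
  520 − 0 = 520 bp
  1903 − 520 = 1383 bp
  4687 − 1903 = 2784 bp
  5349 − 4687 = 662 bp
Sorted largest to smallest: 2784, 1383, 662, 520 bp.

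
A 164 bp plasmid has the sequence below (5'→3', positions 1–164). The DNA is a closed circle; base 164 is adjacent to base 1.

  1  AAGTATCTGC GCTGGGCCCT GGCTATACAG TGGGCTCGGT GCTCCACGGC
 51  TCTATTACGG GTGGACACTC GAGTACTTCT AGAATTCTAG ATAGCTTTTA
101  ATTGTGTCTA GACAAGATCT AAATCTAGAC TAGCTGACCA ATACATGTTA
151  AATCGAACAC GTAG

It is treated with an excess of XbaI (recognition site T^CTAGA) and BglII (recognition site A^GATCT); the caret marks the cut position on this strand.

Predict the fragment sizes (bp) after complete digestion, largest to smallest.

118, 21, 9, 8, 8 bp

XbaI sites (TCTAGA) start at positions 78, 86, 107, 124.
XbaI cuts after the first base of each site, so after positions 78, 86, 107, 124.
The BglII site (AGATCT) starts at position 115.
BglII cuts after the first base of each site, so after position 115.
Combined cut positions: 78, 86, 107, 115, 124.
Circular molecule, 5 cuts → 5 fragments:
  79–86 → 8 bp
  87–107 → 21 bp
  108–115 → 8 bp
  116–124 → 9 bp
  125–164 then 1–78 → 40 + 78 = 118 bp
Sorted largest to smallest: 118, 21, 9, 8, 8 bp.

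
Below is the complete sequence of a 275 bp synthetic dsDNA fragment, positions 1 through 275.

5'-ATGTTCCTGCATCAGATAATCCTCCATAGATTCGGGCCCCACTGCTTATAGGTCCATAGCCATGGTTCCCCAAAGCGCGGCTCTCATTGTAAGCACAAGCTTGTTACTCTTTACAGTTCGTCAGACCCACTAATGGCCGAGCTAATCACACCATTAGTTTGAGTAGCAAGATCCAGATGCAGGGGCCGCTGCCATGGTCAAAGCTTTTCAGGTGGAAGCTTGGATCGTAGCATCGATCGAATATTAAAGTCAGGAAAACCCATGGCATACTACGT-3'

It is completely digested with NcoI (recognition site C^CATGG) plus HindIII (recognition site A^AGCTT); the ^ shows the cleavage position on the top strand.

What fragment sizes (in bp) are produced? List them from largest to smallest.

NcoI sites (CCATGG) start at positions 60, 192, 260.
NcoI cuts after the first base of each site, so after positions 60, 192, 260.
HindIII sites (AAGCTT) start at positions 97, 201, 216.
HindIII cuts after the first base of each site, so after positions 97, 201, 216.
Combined cut positions: 60, 97, 192, 201, 216, 260.
Linear molecule, 6 cuts → 7 fragments:
  1–60 → 60 bp
  61–97 → 37 bp
  98–192 → 95 bp
  193–201 → 9 bp
  202–216 → 15 bp
  217–260 → 44 bp
  261–275 → 15 bp
Sorted largest to smallest: 95, 60, 44, 37, 15, 15, 9 bp.

95, 60, 44, 37, 15, 15, 9 bp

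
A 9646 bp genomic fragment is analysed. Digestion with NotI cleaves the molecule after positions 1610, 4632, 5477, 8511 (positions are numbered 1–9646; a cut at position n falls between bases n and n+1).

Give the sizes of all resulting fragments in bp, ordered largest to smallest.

Linear molecule, 4 cuts → 5 fragments:
  1610 − 0 = 1610 bp
  4632 − 1610 = 3022 bp
  5477 − 4632 = 845 bp
  8511 − 5477 = 3034 bp
  9646 − 8511 = 1135 bp
Sorted largest to smallest: 3034, 3022, 1610, 1135, 845 bp.

3034, 3022, 1610, 1135, 845 bp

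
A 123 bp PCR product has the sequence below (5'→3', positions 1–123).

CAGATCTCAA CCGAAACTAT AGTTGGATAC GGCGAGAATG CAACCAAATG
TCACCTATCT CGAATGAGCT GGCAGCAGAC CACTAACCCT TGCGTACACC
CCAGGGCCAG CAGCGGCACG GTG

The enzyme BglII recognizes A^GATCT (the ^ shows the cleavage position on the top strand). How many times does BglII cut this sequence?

AGATCT occurs starting at position 2.
BglII cuts at 1 site.

1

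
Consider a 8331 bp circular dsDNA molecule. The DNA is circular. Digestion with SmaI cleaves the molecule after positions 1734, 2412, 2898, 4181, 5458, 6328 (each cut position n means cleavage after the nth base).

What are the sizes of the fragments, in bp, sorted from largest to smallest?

Circular molecule, 6 cuts → 6 fragments:
  2412 − 1734 = 678 bp
  2898 − 2412 = 486 bp
  4181 − 2898 = 1283 bp
  5458 − 4181 = 1277 bp
  6328 − 5458 = 870 bp
  wrap: 8331 − 6328 + 1734 = 3737 bp
Sorted largest to smallest: 3737, 1283, 1277, 870, 678, 486 bp.

3737, 1283, 1277, 870, 678, 486 bp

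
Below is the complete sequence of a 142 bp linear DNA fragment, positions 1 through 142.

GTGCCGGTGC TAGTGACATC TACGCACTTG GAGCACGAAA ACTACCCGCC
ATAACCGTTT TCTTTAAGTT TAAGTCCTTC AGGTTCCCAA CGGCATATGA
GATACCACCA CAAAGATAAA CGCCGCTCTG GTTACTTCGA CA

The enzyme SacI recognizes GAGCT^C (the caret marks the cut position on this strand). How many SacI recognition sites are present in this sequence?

0

No occurrence of GAGCTC is present in the sequence.
SacI does not cut: 0 sites.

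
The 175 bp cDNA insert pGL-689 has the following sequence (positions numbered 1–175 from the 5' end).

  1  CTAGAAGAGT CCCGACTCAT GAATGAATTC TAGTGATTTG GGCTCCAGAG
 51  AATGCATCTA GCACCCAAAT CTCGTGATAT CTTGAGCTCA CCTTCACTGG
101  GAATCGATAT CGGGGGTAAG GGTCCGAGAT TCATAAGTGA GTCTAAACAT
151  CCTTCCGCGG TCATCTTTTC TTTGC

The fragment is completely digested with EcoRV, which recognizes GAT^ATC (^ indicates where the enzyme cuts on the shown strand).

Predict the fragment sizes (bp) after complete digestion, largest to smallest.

78, 67, 30 bp

EcoRV sites (GATATC) start at positions 76, 106.
EcoRV cuts after base 3 of each site, so after positions 78, 108.
Linear molecule, 2 cuts → 3 fragments:
  1–78 → 78 bp
  79–108 → 30 bp
  109–175 → 67 bp
Sorted largest to smallest: 78, 67, 30 bp.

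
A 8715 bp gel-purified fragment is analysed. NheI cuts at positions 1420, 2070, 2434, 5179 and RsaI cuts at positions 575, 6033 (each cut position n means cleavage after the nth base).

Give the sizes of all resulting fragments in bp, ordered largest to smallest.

2745, 2682, 854, 845, 650, 575, 364 bp

Combined cut positions (sorted): 575, 1420, 2070, 2434, 5179, 6033.
Linear molecule, 6 cuts → 7 fragments:
  575 − 0 = 575 bp
  1420 − 575 = 845 bp
  2070 − 1420 = 650 bp
  2434 − 2070 = 364 bp
  5179 − 2434 = 2745 bp
  6033 − 5179 = 854 bp
  8715 − 6033 = 2682 bp
Sorted largest to smallest: 2745, 2682, 854, 845, 650, 575, 364 bp.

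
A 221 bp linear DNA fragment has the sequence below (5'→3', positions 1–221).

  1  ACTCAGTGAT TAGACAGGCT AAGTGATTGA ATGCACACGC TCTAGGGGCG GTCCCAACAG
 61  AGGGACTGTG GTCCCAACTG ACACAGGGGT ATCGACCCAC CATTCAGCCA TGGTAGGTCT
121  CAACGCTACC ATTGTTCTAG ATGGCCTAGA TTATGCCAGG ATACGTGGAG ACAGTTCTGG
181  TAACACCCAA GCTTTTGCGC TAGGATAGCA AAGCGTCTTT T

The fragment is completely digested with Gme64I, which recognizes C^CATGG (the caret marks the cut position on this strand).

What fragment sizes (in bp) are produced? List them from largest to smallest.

The Gme64I site (CCATGG) starts at position 108.
Gme64I cuts after the first base of each site, so after position 108.
Linear molecule, 1 cut → 2 fragments:
  1–108 → 108 bp
  109–221 → 113 bp
Sorted largest to smallest: 113, 108 bp.

113, 108 bp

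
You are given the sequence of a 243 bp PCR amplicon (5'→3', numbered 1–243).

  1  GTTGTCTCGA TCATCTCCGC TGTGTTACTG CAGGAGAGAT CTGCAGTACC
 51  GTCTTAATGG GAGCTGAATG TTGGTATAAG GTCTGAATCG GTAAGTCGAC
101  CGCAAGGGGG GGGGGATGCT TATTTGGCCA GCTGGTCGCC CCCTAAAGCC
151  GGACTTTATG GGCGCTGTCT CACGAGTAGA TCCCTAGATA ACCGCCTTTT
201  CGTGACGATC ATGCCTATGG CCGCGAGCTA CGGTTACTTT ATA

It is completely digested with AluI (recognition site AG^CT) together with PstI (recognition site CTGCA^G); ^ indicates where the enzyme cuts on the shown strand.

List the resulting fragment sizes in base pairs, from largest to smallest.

96, 68, 32, 18, 16, 13 bp

AluI sites (AGCT) start at positions 62, 130, 226.
AluI cuts after base 2 of each site, so after positions 63, 131, 227.
PstI sites (CTGCAG) start at positions 28, 41.
PstI cuts after base 5 of each site (before the last base), so after positions 32, 45.
Combined cut positions: 32, 45, 63, 131, 227.
Linear molecule, 5 cuts → 6 fragments:
  1–32 → 32 bp
  33–45 → 13 bp
  46–63 → 18 bp
  64–131 → 68 bp
  132–227 → 96 bp
  228–243 → 16 bp
Sorted largest to smallest: 96, 68, 32, 18, 16, 13 bp.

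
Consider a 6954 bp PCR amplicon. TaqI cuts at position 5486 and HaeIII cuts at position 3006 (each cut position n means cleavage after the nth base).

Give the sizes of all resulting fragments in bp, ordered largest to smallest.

3006, 2480, 1468 bp

Combined cut positions (sorted): 3006, 5486.
Linear molecule, 2 cuts → 3 fragments:
  3006 − 0 = 3006 bp
  5486 − 3006 = 2480 bp
  6954 − 5486 = 1468 bp
Sorted largest to smallest: 3006, 2480, 1468 bp.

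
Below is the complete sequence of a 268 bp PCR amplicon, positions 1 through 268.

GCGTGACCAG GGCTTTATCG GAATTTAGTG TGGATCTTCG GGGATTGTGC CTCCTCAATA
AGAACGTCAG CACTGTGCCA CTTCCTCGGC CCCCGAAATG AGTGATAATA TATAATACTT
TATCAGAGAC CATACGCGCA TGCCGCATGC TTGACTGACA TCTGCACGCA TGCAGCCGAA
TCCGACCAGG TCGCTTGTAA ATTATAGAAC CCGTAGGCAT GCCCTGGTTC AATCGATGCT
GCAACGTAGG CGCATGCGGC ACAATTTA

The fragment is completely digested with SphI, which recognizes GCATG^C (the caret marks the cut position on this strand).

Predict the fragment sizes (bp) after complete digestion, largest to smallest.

SphI sites (GCATGC) start at positions 138, 145, 168, 217, 252.
SphI cuts after base 5 of each site (before the last base), so after positions 142, 149, 172, 221, 256.
Linear molecule, 5 cuts → 6 fragments:
  1–142 → 142 bp
  143–149 → 7 bp
  150–172 → 23 bp
  173–221 → 49 bp
  222–256 → 35 bp
  257–268 → 12 bp
Sorted largest to smallest: 142, 49, 35, 23, 12, 7 bp.

142, 49, 35, 23, 12, 7 bp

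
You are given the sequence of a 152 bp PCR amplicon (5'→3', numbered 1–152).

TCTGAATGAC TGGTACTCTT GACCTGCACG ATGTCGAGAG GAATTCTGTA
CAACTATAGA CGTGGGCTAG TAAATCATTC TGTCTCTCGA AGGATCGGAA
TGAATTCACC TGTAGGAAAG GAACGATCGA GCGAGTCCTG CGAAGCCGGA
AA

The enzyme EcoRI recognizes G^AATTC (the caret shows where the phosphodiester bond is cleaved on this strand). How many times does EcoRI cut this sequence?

2

GAATTC occurs starting at positions 41, 102.
EcoRI cuts at 2 sites.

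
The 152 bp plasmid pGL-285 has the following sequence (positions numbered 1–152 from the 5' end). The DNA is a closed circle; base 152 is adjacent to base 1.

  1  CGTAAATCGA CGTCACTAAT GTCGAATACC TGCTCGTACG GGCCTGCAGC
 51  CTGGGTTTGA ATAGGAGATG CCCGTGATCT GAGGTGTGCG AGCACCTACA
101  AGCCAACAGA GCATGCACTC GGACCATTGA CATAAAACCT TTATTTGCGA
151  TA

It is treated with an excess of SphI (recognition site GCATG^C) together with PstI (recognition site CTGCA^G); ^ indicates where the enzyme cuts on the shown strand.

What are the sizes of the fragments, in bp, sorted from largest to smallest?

85, 67 bp

The SphI site (GCATGC) starts at position 111.
SphI cuts after base 5 of each site (before the last base), so after position 115.
The PstI site (CTGCAG) starts at position 44.
PstI cuts after base 5 of each site (before the last base), so after position 48.
Combined cut positions: 48, 115.
Circular molecule, 2 cuts → 2 fragments:
  49–115 → 67 bp
  116–152 then 1–48 → 37 + 48 = 85 bp
Sorted largest to smallest: 85, 67 bp.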